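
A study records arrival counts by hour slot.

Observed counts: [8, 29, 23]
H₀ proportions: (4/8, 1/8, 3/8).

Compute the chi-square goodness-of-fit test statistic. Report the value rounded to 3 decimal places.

n = 60; E_i = n·p_i = [30.00, 7.50, 22.50]
χ² = (8−30.00)²/30.00 + (29−7.50)²/7.50 + (23−22.50)²/22.50 = 77.7778
df = 2

test statistic = 77.778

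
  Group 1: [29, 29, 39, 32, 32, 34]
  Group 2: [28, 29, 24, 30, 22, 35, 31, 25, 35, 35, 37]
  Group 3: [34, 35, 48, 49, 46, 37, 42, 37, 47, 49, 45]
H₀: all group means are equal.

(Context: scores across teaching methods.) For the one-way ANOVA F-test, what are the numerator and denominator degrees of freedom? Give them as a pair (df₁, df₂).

k = 3 groups, N = 28 total
df = (k−1, N−k) = (3−1, 28−3) = (2, 25)

degrees of freedom = [2, 25]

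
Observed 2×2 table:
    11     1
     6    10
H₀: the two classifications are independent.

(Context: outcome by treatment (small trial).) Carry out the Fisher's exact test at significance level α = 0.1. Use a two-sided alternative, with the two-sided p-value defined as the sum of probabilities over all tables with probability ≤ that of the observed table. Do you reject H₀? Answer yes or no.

reject H₀: yes

Margins: r₁=12, r₂=16, c₁=17, c₂=11, n=28
p_obs = C(12,11)·C(16,6)/C(28,17); sum pmf over tables with pmf ≤ p_obs
p-value (two-sided) = 0.00596
At α=0.1: p < α → reject H₀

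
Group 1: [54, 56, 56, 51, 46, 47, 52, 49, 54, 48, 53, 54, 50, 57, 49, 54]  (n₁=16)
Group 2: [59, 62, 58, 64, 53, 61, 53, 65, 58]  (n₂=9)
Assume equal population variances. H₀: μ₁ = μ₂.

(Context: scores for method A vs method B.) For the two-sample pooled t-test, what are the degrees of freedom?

degrees of freedom = 23

df = n₁ + n₂ − 2 = 16 + 9 − 2 = 23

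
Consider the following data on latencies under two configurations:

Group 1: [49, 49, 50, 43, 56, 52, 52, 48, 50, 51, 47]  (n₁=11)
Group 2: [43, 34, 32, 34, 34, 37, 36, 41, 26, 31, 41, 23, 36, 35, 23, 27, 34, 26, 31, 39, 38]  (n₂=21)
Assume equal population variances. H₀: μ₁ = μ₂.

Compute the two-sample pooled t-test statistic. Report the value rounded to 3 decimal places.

test statistic = 8.618

x̄₁=49.727, s₁=3.289, n₁=11
x̄₂=33.381, s₂=5.792, n₂=21
s_p² = [10·3.289² + 20·5.792²]/30 = 25.9711
SE = √(s_p²·(1/11+1/21)) = 1.8968
t = (49.727−33.381)/1.8968 = 8.6180
df = 30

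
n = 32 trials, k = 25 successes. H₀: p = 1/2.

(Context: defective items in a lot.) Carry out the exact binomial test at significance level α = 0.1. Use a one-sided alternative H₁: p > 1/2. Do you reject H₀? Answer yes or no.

Exact binomial: n=32, k=25, p₀=1/2=0.5000
P(X≥25) from Σ C(n,i)·p₀^i·(1−p₀)^(n−i)
p-value (one-sided, H₁ greater) = 0.00105
At α=0.1: p < α → reject H₀

reject H₀: yes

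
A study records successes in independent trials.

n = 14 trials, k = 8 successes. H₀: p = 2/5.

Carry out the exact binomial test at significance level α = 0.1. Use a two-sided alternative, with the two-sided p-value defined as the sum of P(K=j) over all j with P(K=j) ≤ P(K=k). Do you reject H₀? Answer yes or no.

reject H₀: no

Exact binomial: n=14, k=8, p₀=2/5=0.4000
P(X=j) = C(n,j)·p₀^j·(1−p₀)^(n−j); p = Σ P(X=j) over j with P(X=j) ≤ P(X=8)
p-value (two-sided) = 0.27445
At α=0.1: p ≥ α → fail to reject H₀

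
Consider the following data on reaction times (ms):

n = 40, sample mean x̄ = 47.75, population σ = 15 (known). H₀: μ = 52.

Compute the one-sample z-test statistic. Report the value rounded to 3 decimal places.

SE = σ/√n = 15/√40 = 2.3717
z = (x̄−μ₀)/SE = (47.75−52)/2.3717 = -1.7920

test statistic = -1.792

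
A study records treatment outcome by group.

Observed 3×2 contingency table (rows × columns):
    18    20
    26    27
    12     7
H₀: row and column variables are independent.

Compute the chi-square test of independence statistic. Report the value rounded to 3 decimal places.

test statistic = 1.404

Row totals [38, 53, 19], col totals [56, 54], n=110
χ² = (18−19.35)²/19.35 + (20−18.65)²/18.65 + (26−26.98)²/26.98 + (27−26.02)²/26.02 + (12−9.67)²/9.67 + (7−9.33)²/9.33 = 1.4040
df = 2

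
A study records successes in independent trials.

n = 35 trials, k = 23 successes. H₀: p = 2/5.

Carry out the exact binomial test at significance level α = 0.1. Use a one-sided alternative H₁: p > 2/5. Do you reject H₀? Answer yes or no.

reject H₀: yes

Exact binomial: n=35, k=23, p₀=2/5=0.4000
P(X≥23) from Σ C(n,i)·p₀^i·(1−p₀)^(n−i)
p-value (one-sided, H₁ greater) = 0.00187
At α=0.1: p < α → reject H₀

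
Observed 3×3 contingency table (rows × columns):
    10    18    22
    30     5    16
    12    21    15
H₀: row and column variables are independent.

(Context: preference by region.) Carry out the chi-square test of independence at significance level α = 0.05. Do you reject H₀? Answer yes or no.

Row totals [50, 51, 48], col totals [52, 44, 53], n=149
χ² = (10−17.45)²/17.45 + (18−14.77)²/14.77 + (22−17.79)²/17.79 + (30−17.80)²/17.80 + (5−15.06)²/15.06 + (16−18.14)²/18.14 + (12−16.75)²/16.75 + (21−14.17)²/14.17 + (15−17.07)²/17.07 = 25.1117
df = 4
p-value (upper-tail) = 0.00005
At α=0.05: p < α → reject H₀

reject H₀: yes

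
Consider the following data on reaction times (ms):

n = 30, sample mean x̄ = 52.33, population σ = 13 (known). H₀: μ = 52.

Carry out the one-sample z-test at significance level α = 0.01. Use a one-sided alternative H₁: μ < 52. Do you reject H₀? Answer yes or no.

reject H₀: no

SE = σ/√n = 13/√30 = 2.3735
z = (x̄−μ₀)/SE = (52.33−52)/2.3735 = 0.1390
p-value (one-sided, H₁ less) = 0.55529
At α=0.01: p ≥ α → fail to reject H₀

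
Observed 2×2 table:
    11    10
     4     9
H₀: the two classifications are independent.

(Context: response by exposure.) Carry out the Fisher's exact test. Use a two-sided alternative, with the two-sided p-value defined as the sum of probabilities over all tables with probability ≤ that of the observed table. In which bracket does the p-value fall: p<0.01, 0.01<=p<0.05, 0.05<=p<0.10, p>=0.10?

p-value bracket: p>=0.10

Margins: r₁=21, r₂=13, c₁=15, c₂=19, n=34
p_obs = C(21,11)·C(13,4)/C(34,15); sum pmf over tables with pmf ≤ p_obs
p-value (two-sided) = 0.29551
→ bracket: p>=0.10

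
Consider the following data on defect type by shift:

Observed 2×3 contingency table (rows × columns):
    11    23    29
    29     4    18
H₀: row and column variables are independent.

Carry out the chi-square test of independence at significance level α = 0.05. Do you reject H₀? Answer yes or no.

Row totals [63, 51], col totals [40, 27, 47], n=114
χ² = (11−22.11)²/22.11 + (23−14.92)²/14.92 + (29−25.97)²/25.97 + (29−17.89)²/17.89 + (4−12.08)²/12.08 + (18−21.03)²/21.03 = 23.0369
df = 2
p-value (upper-tail) = 0.00001
At α=0.05: p < α → reject H₀

reject H₀: yes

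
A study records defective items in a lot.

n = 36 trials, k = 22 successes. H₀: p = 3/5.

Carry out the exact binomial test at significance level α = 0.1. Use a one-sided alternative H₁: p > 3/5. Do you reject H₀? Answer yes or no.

Exact binomial: n=36, k=22, p₀=3/5=0.6000
P(X≥22) from Σ C(n,i)·p₀^i·(1−p₀)^(n−i)
p-value (one-sided, H₁ greater) = 0.51811
At α=0.1: p ≥ α → fail to reject H₀

reject H₀: no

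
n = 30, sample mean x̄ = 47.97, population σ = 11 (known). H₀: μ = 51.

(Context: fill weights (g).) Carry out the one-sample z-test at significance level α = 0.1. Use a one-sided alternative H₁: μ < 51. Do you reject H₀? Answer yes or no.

reject H₀: yes

SE = σ/√n = 11/√30 = 2.0083
z = (x̄−μ₀)/SE = (47.97−51)/2.0083 = -1.5087
p-value (one-sided, H₁ less) = 0.06568
At α=0.1: p < α → reject H₀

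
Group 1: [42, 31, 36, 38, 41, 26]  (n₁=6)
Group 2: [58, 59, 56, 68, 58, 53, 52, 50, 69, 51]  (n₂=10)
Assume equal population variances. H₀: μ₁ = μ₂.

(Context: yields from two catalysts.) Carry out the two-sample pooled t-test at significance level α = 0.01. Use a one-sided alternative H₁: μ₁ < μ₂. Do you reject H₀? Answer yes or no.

x̄₁=35.667, s₁=6.154, n₁=6
x̄₂=57.400, s₂=6.637, n₂=10
s_p² = [5·6.154² + 9·6.637²]/14 = 41.8381
SE = √(s_p²·(1/6+1/10)) = 3.3402
t = (35.667−57.400)/3.3402 = -6.5066
df = 14
p-value (one-sided, H₁ less) = 0.00001
At α=0.01: p < α → reject H₀

reject H₀: yes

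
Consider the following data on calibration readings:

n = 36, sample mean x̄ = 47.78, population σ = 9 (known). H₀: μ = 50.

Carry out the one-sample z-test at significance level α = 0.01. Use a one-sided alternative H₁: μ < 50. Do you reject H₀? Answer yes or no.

SE = σ/√n = 9/√36 = 1.5000
z = (x̄−μ₀)/SE = (47.78−50)/1.5000 = -1.4800
p-value (one-sided, H₁ less) = 0.06944
At α=0.01: p ≥ α → fail to reject H₀

reject H₀: no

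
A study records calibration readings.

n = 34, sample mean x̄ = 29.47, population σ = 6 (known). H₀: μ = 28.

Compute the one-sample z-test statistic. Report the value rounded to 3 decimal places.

SE = σ/√n = 6/√34 = 1.0290
z = (x̄−μ₀)/SE = (29.47−28)/1.0290 = 1.4286

test statistic = 1.429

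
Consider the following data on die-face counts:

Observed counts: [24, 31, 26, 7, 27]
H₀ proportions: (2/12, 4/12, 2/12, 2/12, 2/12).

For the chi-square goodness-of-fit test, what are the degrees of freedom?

degrees of freedom = 4

df = k − 1 = 5 − 1 = 4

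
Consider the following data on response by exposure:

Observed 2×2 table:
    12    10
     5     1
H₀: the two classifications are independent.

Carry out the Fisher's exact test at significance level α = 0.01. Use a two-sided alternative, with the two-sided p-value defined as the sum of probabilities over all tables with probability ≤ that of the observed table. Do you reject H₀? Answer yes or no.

Margins: r₁=22, r₂=6, c₁=17, c₂=11, n=28
p_obs = C(22,12)·C(6,5)/C(28,17); sum pmf over tables with pmf ≤ p_obs
p-value (two-sided) = 0.35473
At α=0.01: p ≥ α → fail to reject H₀

reject H₀: no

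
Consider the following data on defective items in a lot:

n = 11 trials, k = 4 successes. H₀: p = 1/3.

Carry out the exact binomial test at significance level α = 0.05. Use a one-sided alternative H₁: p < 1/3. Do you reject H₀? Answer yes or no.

Exact binomial: n=11, k=4, p₀=1/3=0.3333
P(X≤4) from Σ C(n,i)·p₀^i·(1−p₀)^(n−i)
p-value (one-sided, H₁ less) = 0.71100
At α=0.05: p ≥ α → fail to reject H₀

reject H₀: no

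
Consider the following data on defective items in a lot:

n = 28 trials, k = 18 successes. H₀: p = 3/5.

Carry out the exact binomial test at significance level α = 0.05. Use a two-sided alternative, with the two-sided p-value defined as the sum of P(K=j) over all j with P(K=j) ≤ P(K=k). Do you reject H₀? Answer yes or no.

Exact binomial: n=28, k=18, p₀=3/5=0.6000
P(X=j) = C(n,j)·p₀^j·(1−p₀)^(n−j); p = Σ P(X=j) over j with P(X=j) ≤ P(X=18)
p-value (two-sided) = 0.70356
At α=0.05: p ≥ α → fail to reject H₀

reject H₀: no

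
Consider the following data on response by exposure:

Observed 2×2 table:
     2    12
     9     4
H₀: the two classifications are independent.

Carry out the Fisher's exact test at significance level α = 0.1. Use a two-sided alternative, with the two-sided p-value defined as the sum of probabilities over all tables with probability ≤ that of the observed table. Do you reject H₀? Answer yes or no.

Margins: r₁=14, r₂=13, c₁=11, c₂=16, n=27
p_obs = C(14,2)·C(13,9)/C(27,11); sum pmf over tables with pmf ≤ p_obs
p-value (two-sided) = 0.00633
At α=0.1: p < α → reject H₀

reject H₀: yes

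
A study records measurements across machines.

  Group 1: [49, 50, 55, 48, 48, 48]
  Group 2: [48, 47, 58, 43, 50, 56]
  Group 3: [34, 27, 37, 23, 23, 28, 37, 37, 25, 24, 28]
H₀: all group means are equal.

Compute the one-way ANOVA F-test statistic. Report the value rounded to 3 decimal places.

test statistic = 45.862

Group means [49.67, 50.33, 29.36], grand mean 40.130
SSB = Σnᵢ(x̄ᵢ−x̄)² = 2445.397; SSW = ΣΣ(x−x̄ᵢ)² = 533.212
MSB = 2445.397/2 = 1222.6983; MSW = 533.212/20 = 26.6606
F = MSB/MSW = 45.8616
df = (2, 20)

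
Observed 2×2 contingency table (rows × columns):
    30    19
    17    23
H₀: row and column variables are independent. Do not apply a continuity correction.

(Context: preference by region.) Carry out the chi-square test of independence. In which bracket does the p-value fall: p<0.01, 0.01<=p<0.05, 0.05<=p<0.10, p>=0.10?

Row totals [49, 40], col totals [47, 42], n=89
χ² = (30−25.88)²/25.88 + (19−23.12)²/23.12 + (17−21.12)²/21.12 + (23−18.88)²/18.88 = 3.0983
df = 1
p-value (upper-tail) = 0.07838
→ bracket: 0.05<=p<0.10

p-value bracket: 0.05<=p<0.10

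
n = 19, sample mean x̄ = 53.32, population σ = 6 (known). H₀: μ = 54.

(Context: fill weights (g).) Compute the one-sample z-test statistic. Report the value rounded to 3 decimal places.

test statistic = -0.494

SE = σ/√n = 6/√19 = 1.3765
z = (x̄−μ₀)/SE = (53.32−54)/1.3765 = -0.4940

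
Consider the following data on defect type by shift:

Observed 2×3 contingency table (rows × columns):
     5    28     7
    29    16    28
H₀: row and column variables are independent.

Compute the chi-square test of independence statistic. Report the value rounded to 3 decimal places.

Row totals [40, 73], col totals [34, 44, 35], n=113
χ² = (5−12.04)²/12.04 + (28−15.58)²/15.58 + (7−12.39)²/12.39 + (29−21.96)²/21.96 + (16−28.42)²/28.42 + (28−22.61)²/22.61 = 25.3376
df = 2

test statistic = 25.338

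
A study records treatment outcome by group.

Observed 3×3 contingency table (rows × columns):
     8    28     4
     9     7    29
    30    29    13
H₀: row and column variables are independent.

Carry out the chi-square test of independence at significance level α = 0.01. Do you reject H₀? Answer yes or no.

Row totals [40, 45, 72], col totals [47, 64, 46], n=157
χ² = (8−11.97)²/11.97 + (28−16.31)²/16.31 + (4−11.72)²/11.72 + (9−13.47)²/13.47 + (7−18.34)²/18.34 + (29−13.18)²/13.18 + (30−21.55)²/21.55 + (29−29.35)²/29.35 + (13−21.10)²/21.10 = 48.6814
df = 4
p-value (upper-tail) = 0.00000
At α=0.01: p < α → reject H₀

reject H₀: yes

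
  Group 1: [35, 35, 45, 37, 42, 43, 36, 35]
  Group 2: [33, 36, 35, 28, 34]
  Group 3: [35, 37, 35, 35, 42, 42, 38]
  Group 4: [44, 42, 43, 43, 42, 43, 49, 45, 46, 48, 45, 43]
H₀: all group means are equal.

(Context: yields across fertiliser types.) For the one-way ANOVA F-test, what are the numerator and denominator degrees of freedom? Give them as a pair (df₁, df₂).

degrees of freedom = [3, 28]

k = 4 groups, N = 32 total
df = (k−1, N−k) = (4−1, 32−4) = (3, 28)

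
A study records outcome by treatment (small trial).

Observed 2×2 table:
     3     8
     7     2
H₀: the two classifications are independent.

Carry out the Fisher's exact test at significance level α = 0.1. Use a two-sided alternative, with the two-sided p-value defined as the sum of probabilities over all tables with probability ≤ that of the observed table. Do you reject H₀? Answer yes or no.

reject H₀: yes

Margins: r₁=11, r₂=9, c₁=10, c₂=10, n=20
p_obs = C(11,3)·C(9,7)/C(20,10); sum pmf over tables with pmf ≤ p_obs
p-value (two-sided) = 0.06978
At α=0.1: p < α → reject H₀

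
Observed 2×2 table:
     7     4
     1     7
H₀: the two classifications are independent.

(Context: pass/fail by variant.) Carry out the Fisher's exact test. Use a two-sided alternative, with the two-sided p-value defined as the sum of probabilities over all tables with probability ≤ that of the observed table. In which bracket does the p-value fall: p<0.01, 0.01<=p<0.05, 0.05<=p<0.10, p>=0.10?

Margins: r₁=11, r₂=8, c₁=8, c₂=11, n=19
p_obs = C(11,7)·C(8,1)/C(19,8); sum pmf over tables with pmf ≤ p_obs
p-value (two-sided) = 0.05866
→ bracket: 0.05<=p<0.10

p-value bracket: 0.05<=p<0.10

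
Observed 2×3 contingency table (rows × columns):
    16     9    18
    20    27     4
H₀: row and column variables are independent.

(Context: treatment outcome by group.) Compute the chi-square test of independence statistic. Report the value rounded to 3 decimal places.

Row totals [43, 51], col totals [36, 36, 22], n=94
χ² = (16−16.47)²/16.47 + (9−16.47)²/16.47 + (18−10.06)²/10.06 + (20−19.53)²/19.53 + (27−19.53)²/19.53 + (4−11.94)²/11.94 = 17.8016
df = 2

test statistic = 17.802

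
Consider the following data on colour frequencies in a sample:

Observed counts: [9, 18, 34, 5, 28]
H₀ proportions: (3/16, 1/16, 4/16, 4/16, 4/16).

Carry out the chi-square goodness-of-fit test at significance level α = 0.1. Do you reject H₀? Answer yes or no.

reject H₀: yes

n = 94; E_i = n·p_i = [17.62, 5.88, 23.50, 23.50, 23.50]
χ² = (9−17.62)²/17.62 + (18−5.88)²/5.88 + (34−23.50)²/23.50 + (5−23.50)²/23.50 + (28−23.50)²/23.50 = 49.3617
df = 4
p-value (upper-tail) = 0.00000
At α=0.1: p < α → reject H₀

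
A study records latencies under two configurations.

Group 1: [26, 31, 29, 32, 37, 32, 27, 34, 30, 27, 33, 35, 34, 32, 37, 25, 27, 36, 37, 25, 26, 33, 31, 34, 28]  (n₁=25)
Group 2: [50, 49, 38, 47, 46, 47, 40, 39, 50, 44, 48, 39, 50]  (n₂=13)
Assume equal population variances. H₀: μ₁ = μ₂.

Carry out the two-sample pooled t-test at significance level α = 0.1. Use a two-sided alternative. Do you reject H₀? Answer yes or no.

reject H₀: yes

x̄₁=31.120, s₁=3.930, n₁=25
x̄₂=45.154, s₂=4.616, n₂=13
s_p² = [24·3.930² + 12·4.616²]/36 = 17.3981
SE = √(s_p²·(1/25+1/13)) = 1.4263
t = (31.120−45.154)/1.4263 = -9.8396
df = 36
p-value (two-sided) = 0.00000
At α=0.1: p < α → reject H₀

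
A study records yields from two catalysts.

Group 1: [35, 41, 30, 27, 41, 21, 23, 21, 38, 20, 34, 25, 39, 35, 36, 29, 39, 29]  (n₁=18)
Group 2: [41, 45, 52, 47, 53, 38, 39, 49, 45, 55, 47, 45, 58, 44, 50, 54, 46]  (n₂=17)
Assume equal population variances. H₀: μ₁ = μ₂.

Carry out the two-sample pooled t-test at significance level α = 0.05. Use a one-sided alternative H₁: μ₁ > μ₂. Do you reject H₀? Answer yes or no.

x̄₁=31.278, s₁=7.226, n₁=18
x̄₂=47.529, s₂=5.625, n₂=17
s_p² = [17·7.226² + 16·5.625²]/33 = 42.2378
SE = √(s_p²·(1/18+1/17)) = 2.1980
t = (31.278−47.529)/2.1980 = -7.3939
df = 33
p-value (one-sided, H₁ greater) = 1.00000
At α=0.05: p ≥ α → fail to reject H₀

reject H₀: no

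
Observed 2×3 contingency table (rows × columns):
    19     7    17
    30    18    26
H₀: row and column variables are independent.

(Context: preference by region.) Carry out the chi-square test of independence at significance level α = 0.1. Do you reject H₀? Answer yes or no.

reject H₀: no

Row totals [43, 74], col totals [49, 25, 43], n=117
χ² = (19−18.01)²/18.01 + (7−9.19)²/9.19 + (17−15.80)²/15.80 + (30−30.99)²/30.99 + (18−15.81)²/15.81 + (26−27.20)²/27.20 = 1.0534
df = 2
p-value (upper-tail) = 0.59056
At α=0.1: p ≥ α → fail to reject H₀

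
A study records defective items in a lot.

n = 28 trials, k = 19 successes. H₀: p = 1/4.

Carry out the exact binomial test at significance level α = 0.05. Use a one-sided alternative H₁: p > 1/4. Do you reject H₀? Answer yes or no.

Exact binomial: n=28, k=19, p₀=1/4=0.2500
P(X≥19) from Σ C(n,i)·p₀^i·(1−p₀)^(n−i)
p-value (one-sided, H₁ greater) = 0.00000
At α=0.05: p < α → reject H₀

reject H₀: yes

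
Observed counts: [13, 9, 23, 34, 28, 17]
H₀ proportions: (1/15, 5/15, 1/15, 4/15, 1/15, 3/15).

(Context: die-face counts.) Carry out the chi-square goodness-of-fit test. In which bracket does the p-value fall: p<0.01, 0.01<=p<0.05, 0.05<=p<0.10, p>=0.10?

p-value bracket: p<0.01

n = 124; E_i = n·p_i = [8.27, 41.33, 8.27, 33.07, 8.27, 24.80]
χ² = (13−8.27)²/8.27 + (9−41.33)²/41.33 + (23−8.27)²/8.27 + (34−33.07)²/33.07 + (28−8.27)²/8.27 + (17−24.80)²/24.80 = 103.8468
df = 5
p-value (upper-tail) = 0.00000
→ bracket: p<0.01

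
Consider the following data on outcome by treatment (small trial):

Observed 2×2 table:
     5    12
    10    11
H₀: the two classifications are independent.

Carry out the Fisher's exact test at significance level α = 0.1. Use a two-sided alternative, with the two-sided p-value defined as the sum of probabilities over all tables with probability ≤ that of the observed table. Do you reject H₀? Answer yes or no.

reject H₀: no

Margins: r₁=17, r₂=21, c₁=15, c₂=23, n=38
p_obs = C(17,5)·C(21,10)/C(38,15); sum pmf over tables with pmf ≤ p_obs
p-value (two-sided) = 0.32637
At α=0.1: p ≥ α → fail to reject H₀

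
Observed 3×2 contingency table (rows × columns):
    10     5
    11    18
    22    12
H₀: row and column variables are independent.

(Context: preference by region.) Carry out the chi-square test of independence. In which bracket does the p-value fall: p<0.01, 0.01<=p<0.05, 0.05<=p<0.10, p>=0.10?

p-value bracket: 0.05<=p<0.10

Row totals [15, 29, 34], col totals [43, 35], n=78
χ² = (10−8.27)²/8.27 + (5−6.73)²/6.73 + (11−15.99)²/15.99 + (18−13.01)²/13.01 + (22−18.74)²/18.74 + (12−15.26)²/15.26 = 5.5352
df = 2
p-value (upper-tail) = 0.06281
→ bracket: 0.05<=p<0.10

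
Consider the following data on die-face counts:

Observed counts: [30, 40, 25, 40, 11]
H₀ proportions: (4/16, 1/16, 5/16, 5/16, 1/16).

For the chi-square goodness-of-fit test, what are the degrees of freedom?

df = k − 1 = 5 − 1 = 4

degrees of freedom = 4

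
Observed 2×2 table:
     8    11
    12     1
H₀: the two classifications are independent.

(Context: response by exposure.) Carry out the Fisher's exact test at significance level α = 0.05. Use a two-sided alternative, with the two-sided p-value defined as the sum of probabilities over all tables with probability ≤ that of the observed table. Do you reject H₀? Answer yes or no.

reject H₀: yes

Margins: r₁=19, r₂=13, c₁=20, c₂=12, n=32
p_obs = C(19,8)·C(13,12)/C(32,20); sum pmf over tables with pmf ≤ p_obs
p-value (two-sided) = 0.00787
At α=0.05: p < α → reject H₀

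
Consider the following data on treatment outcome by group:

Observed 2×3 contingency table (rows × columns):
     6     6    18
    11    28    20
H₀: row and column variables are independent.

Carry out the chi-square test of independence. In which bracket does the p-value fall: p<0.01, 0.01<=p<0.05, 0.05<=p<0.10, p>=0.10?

Row totals [30, 59], col totals [17, 34, 38], n=89
χ² = (6−5.73)²/5.73 + (6−11.46)²/11.46 + (18−12.81)²/12.81 + (11−11.27)²/11.27 + (28−22.54)²/22.54 + (20−25.19)²/25.19 = 7.1174
df = 2
p-value (upper-tail) = 0.02848
→ bracket: 0.01<=p<0.05

p-value bracket: 0.01<=p<0.05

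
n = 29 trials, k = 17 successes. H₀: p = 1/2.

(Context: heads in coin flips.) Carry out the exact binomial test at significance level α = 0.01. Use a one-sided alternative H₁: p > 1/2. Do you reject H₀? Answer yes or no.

Exact binomial: n=29, k=17, p₀=1/2=0.5000
P(X≥17) from Σ C(n,i)·p₀^i·(1−p₀)^(n−i)
p-value (one-sided, H₁ greater) = 0.22913
At α=0.01: p ≥ α → fail to reject H₀

reject H₀: no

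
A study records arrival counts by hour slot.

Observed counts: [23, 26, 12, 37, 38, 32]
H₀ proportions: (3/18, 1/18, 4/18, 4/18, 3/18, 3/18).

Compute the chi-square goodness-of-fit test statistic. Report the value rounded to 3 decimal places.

test statistic = 51.991

n = 168; E_i = n·p_i = [28.00, 9.33, 37.33, 37.33, 28.00, 28.00]
χ² = (23−28.00)²/28.00 + (26−9.33)²/9.33 + (12−37.33)²/37.33 + (37−37.33)²/37.33 + (38−28.00)²/28.00 + (32−28.00)²/28.00 = 51.9911
df = 5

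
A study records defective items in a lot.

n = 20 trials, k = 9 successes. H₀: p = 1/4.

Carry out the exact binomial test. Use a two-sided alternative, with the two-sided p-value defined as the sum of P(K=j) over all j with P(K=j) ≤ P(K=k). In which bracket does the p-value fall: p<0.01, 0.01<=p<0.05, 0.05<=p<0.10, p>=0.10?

Exact binomial: n=20, k=9, p₀=1/4=0.2500
P(X=j) = C(n,j)·p₀^j·(1−p₀)^(n−j); p = Σ P(X=j) over j with P(X=j) ≤ P(X=9)
p-value (two-sided) = 0.06524
→ bracket: 0.05<=p<0.10

p-value bracket: 0.05<=p<0.10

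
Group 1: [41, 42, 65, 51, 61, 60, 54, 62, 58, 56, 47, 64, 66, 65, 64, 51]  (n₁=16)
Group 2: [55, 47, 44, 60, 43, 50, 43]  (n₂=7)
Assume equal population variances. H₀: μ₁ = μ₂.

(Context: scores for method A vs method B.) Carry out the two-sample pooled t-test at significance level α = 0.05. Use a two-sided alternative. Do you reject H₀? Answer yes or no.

reject H₀: yes

x̄₁=56.688, s₁=8.244, n₁=16
x̄₂=48.857, s₂=6.568, n₂=7
s_p² = [15·8.244² + 6·6.568²]/21 = 60.8712
SE = √(s_p²·(1/16+1/7)) = 3.5356
t = (56.688−48.857)/3.5356 = 2.2147
df = 21
p-value (two-sided) = 0.03797
At α=0.05: p < α → reject H₀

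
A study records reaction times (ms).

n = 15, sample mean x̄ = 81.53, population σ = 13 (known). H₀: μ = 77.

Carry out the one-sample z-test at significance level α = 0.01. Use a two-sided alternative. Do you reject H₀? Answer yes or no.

SE = σ/√n = 13/√15 = 3.3566
z = (x̄−μ₀)/SE = (81.53−77)/3.3566 = 1.3496
p-value (two-sided) = 0.17715
At α=0.01: p ≥ α → fail to reject H₀

reject H₀: no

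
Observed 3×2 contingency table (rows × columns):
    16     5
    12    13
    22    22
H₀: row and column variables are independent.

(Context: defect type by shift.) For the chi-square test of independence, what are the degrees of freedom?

df = (r−1)(c−1) = (3−1)·(2−1) = 2

degrees of freedom = 2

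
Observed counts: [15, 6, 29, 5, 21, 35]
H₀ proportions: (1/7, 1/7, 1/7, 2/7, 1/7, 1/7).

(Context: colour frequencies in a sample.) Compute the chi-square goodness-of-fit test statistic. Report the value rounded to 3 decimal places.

n = 111; E_i = n·p_i = [15.86, 15.86, 15.86, 31.71, 15.86, 15.86]
χ² = (15−15.86)²/15.86 + (6−15.86)²/15.86 + (29−15.86)²/15.86 + (5−31.71)²/31.71 + (21−15.86)²/15.86 + (35−15.86)²/15.86 = 64.3468
df = 5

test statistic = 64.347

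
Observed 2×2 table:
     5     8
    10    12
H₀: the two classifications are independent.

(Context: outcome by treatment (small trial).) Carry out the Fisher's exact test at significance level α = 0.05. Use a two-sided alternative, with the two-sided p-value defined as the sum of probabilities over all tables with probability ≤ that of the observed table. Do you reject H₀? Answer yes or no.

Margins: r₁=13, r₂=22, c₁=15, c₂=20, n=35
p_obs = C(13,5)·C(22,10)/C(35,15); sum pmf over tables with pmf ≤ p_obs
p-value (two-sided) = 0.73720
At α=0.05: p ≥ α → fail to reject H₀

reject H₀: no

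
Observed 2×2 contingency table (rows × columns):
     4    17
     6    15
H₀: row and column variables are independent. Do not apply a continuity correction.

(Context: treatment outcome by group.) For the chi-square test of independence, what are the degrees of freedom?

degrees of freedom = 1

df = (r−1)(c−1) = (2−1)·(2−1) = 1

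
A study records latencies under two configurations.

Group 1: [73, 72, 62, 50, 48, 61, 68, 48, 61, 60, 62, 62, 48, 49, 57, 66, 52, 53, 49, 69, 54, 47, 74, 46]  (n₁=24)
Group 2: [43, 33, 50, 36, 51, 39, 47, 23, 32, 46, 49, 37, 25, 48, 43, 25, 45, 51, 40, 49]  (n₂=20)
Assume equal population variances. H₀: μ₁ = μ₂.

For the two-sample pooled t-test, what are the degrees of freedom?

df = n₁ + n₂ − 2 = 24 + 20 − 2 = 42

degrees of freedom = 42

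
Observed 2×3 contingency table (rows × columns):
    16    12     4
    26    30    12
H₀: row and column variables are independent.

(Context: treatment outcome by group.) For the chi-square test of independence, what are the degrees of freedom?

df = (r−1)(c−1) = (2−1)·(3−1) = 2

degrees of freedom = 2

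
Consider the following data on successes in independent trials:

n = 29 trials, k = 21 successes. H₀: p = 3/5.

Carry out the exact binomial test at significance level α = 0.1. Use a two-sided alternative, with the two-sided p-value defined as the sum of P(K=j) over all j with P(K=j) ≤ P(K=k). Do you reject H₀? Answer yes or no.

reject H₀: no

Exact binomial: n=29, k=21, p₀=3/5=0.6000
P(X=j) = C(n,j)·p₀^j·(1−p₀)^(n−j); p = Σ P(X=j) over j with P(X=j) ≤ P(X=21)
p-value (two-sided) = 0.18965
At α=0.1: p ≥ α → fail to reject H₀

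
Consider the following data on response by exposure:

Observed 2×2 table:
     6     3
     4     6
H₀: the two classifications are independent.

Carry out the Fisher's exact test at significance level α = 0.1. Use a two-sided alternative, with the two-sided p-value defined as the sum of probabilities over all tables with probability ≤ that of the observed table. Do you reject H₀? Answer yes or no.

Margins: r₁=9, r₂=10, c₁=10, c₂=9, n=19
p_obs = C(9,6)·C(10,4)/C(19,10); sum pmf over tables with pmf ≤ p_obs
p-value (two-sided) = 0.36985
At α=0.1: p ≥ α → fail to reject H₀

reject H₀: no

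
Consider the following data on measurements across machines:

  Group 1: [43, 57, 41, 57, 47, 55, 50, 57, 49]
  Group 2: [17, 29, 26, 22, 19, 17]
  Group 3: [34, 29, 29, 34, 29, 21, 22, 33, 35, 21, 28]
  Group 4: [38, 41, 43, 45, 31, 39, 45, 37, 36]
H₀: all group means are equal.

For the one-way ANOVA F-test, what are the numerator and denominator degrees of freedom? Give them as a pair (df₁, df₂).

k = 4 groups, N = 35 total
df = (k−1, N−k) = (4−1, 35−4) = (3, 31)

degrees of freedom = [3, 31]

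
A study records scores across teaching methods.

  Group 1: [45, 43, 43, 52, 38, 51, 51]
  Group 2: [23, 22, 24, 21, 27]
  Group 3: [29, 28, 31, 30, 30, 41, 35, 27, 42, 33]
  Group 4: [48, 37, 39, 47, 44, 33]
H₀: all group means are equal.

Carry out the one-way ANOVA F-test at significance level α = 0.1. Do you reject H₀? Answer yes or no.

Group means [46.14, 23.40, 32.60, 41.33], grand mean 36.214
SSB = Σnᵢ(x̄ᵢ−x̄)² = 1798.924; SSW = ΣΣ(x−x̄ᵢ)² = 613.790
MSB = 1798.924/3 = 599.6413; MSW = 613.790/24 = 25.5746
F = MSB/MSW = 23.4467
df = (3, 24)
p-value (upper-tail) = 0.00000
At α=0.1: p < α → reject H₀

reject H₀: yes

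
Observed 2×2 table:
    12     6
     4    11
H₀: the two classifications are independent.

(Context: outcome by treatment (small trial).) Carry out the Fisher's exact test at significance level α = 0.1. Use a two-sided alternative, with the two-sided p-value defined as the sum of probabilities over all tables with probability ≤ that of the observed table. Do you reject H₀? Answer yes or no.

reject H₀: yes

Margins: r₁=18, r₂=15, c₁=16, c₂=17, n=33
p_obs = C(18,12)·C(15,4)/C(33,16); sum pmf over tables with pmf ≤ p_obs
p-value (two-sided) = 0.03664
At α=0.1: p < α → reject H₀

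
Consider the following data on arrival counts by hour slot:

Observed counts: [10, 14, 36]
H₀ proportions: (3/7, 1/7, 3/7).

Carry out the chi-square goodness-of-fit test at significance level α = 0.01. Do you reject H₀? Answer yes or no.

n = 60; E_i = n·p_i = [25.71, 8.57, 25.71]
χ² = (10−25.71)²/25.71 + (14−8.57)²/8.57 + (36−25.71)²/25.71 = 17.1556
df = 2
p-value (upper-tail) = 0.00019
At α=0.01: p < α → reject H₀

reject H₀: yes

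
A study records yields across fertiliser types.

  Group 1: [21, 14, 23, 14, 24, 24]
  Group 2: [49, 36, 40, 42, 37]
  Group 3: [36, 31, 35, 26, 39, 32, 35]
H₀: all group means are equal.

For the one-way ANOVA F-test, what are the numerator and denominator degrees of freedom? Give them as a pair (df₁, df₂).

k = 3 groups, N = 18 total
df = (k−1, N−k) = (3−1, 18−3) = (2, 15)

degrees of freedom = [2, 15]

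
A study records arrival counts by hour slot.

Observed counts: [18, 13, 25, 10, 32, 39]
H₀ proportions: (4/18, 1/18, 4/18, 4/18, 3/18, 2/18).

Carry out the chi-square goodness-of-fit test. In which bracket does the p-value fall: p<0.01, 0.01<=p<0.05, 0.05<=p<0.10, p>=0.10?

p-value bracket: p<0.01

n = 137; E_i = n·p_i = [30.44, 7.61, 30.44, 30.44, 22.83, 15.22]
χ² = (18−30.44)²/30.44 + (13−7.61)²/7.61 + (25−30.44)²/30.44 + (10−30.44)²/30.44 + (32−22.83)²/22.83 + (39−15.22)²/15.22 = 64.4270
df = 5
p-value (upper-tail) = 0.00000
→ bracket: p<0.01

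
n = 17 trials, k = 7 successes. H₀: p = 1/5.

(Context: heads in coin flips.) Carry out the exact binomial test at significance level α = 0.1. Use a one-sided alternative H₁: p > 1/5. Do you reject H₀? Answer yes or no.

reject H₀: yes

Exact binomial: n=17, k=7, p₀=1/5=0.2000
P(X≥7) from Σ C(n,i)·p₀^i·(1−p₀)^(n−i)
p-value (one-sided, H₁ greater) = 0.03766
At α=0.1: p < α → reject H₀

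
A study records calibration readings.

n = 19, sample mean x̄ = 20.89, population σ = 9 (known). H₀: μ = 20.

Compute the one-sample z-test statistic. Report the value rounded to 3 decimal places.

test statistic = 0.431

SE = σ/√n = 9/√19 = 2.0647
z = (x̄−μ₀)/SE = (20.89−20)/2.0647 = 0.4310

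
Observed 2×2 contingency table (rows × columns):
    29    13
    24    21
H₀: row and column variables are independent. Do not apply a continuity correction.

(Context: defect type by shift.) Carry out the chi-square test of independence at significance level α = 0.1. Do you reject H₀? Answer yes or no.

reject H₀: no

Row totals [42, 45], col totals [53, 34], n=87
χ² = (29−25.59)²/25.59 + (13−16.41)²/16.41 + (24−27.41)²/27.41 + (21−17.59)²/17.59 = 2.2533
df = 1
p-value (upper-tail) = 0.13333
At α=0.1: p ≥ α → fail to reject H₀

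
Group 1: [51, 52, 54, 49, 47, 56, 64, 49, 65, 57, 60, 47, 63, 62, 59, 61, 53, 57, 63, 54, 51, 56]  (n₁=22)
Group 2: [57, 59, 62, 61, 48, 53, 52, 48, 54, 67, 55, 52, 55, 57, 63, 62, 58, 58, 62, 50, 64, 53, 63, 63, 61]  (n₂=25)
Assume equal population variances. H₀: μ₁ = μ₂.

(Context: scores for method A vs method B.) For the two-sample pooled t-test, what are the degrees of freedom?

degrees of freedom = 45

df = n₁ + n₂ − 2 = 22 + 25 − 2 = 45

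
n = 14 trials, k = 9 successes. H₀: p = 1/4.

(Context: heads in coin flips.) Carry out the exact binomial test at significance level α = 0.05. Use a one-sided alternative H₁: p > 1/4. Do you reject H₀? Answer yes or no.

Exact binomial: n=14, k=9, p₀=1/4=0.2500
P(X≥9) from Σ C(n,i)·p₀^i·(1−p₀)^(n−i)
p-value (one-sided, H₁ greater) = 0.00215
At α=0.05: p < α → reject H₀

reject H₀: yes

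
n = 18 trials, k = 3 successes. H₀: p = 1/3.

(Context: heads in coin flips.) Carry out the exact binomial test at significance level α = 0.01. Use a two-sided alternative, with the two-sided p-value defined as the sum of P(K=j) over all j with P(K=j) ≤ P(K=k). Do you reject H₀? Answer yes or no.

Exact binomial: n=18, k=3, p₀=1/3=0.3333
P(X=j) = C(n,j)·p₀^j·(1−p₀)^(n−j); p = Σ P(X=j) over j with P(X=j) ≤ P(X=3)
p-value (two-sided) = 0.20927
At α=0.01: p ≥ α → fail to reject H₀

reject H₀: no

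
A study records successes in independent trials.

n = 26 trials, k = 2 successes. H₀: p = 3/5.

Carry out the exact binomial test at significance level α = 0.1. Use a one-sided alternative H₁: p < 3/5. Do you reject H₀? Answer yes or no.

Exact binomial: n=26, k=2, p₀=3/5=0.6000
P(X≤2) from Σ C(n,i)·p₀^i·(1−p₀)^(n−i)
p-value (one-sided, H₁ less) = 0.00000
At α=0.1: p < α → reject H₀

reject H₀: yes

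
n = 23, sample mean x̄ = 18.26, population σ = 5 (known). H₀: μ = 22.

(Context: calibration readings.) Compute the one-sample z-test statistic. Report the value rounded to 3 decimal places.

SE = σ/√n = 5/√23 = 1.0426
z = (x̄−μ₀)/SE = (18.26−22)/1.0426 = -3.5873

test statistic = -3.587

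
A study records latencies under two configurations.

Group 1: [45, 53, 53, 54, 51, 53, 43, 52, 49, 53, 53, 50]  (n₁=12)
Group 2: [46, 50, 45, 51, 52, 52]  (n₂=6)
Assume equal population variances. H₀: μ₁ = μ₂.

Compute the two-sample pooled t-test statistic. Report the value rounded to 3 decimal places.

x̄₁=50.750, s₁=3.494, n₁=12
x̄₂=49.333, s₂=3.077, n₂=6
s_p² = [11·3.494² + 5·3.077²]/16 = 11.3490
SE = √(s_p²·(1/12+1/6)) = 1.6844
t = (50.750−49.333)/1.6844 = 0.8410
df = 16

test statistic = 0.841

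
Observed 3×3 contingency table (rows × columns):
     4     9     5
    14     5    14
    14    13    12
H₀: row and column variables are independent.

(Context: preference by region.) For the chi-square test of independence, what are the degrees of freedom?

df = (r−1)(c−1) = (3−1)·(3−1) = 4

degrees of freedom = 4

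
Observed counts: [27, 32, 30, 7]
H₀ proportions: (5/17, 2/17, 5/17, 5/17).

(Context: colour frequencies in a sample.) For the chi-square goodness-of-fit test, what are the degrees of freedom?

df = k − 1 = 4 − 1 = 3

degrees of freedom = 3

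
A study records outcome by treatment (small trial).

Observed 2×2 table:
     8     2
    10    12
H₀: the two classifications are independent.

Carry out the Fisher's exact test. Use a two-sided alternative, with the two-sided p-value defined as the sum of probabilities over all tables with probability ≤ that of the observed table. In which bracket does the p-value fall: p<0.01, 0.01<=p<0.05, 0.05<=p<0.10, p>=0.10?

Margins: r₁=10, r₂=22, c₁=18, c₂=14, n=32
p_obs = C(10,8)·C(22,10)/C(32,18); sum pmf over tables with pmf ≤ p_obs
p-value (two-sided) = 0.12406
→ bracket: p>=0.10

p-value bracket: p>=0.10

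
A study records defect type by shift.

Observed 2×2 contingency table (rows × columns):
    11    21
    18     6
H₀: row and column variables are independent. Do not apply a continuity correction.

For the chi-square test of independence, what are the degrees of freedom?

df = (r−1)(c−1) = (2−1)·(2−1) = 1

degrees of freedom = 1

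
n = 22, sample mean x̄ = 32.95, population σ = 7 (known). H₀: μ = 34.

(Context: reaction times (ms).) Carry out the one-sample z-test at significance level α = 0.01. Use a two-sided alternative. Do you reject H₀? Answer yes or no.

SE = σ/√n = 7/√22 = 1.4924
z = (x̄−μ₀)/SE = (32.95−34)/1.4924 = -0.7036
p-value (two-sided) = 0.48171
At α=0.01: p ≥ α → fail to reject H₀

reject H₀: no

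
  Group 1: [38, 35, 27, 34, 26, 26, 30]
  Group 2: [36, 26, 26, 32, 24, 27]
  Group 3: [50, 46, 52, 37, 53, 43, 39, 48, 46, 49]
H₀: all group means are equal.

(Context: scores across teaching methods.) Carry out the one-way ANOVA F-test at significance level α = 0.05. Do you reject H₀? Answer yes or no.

Group means [30.86, 28.50, 46.30], grand mean 36.957
SSB = Σnᵢ(x̄ᵢ−x̄)² = 1562.499; SSW = ΣΣ(x−x̄ᵢ)² = 496.457
MSB = 1562.499/2 = 781.2497; MSW = 496.457/20 = 24.8229
F = MSB/MSW = 31.4730
df = (2, 20)
p-value (upper-tail) = 0.00000
At α=0.05: p < α → reject H₀

reject H₀: yes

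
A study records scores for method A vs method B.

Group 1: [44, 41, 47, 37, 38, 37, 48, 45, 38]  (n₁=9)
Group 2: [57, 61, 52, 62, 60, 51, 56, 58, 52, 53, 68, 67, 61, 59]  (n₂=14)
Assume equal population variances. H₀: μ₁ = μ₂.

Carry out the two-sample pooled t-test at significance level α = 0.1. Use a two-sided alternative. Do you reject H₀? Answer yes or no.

reject H₀: yes

x̄₁=41.667, s₁=4.416, n₁=9
x̄₂=58.357, s₂=5.329, n₂=14
s_p² = [8·4.416² + 13·5.329²]/21 = 25.0102
SE = √(s_p²·(1/9+1/14)) = 2.1367
t = (41.667−58.357)/2.1367 = -7.8114
df = 21
p-value (two-sided) = 0.00000
At α=0.1: p < α → reject H₀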